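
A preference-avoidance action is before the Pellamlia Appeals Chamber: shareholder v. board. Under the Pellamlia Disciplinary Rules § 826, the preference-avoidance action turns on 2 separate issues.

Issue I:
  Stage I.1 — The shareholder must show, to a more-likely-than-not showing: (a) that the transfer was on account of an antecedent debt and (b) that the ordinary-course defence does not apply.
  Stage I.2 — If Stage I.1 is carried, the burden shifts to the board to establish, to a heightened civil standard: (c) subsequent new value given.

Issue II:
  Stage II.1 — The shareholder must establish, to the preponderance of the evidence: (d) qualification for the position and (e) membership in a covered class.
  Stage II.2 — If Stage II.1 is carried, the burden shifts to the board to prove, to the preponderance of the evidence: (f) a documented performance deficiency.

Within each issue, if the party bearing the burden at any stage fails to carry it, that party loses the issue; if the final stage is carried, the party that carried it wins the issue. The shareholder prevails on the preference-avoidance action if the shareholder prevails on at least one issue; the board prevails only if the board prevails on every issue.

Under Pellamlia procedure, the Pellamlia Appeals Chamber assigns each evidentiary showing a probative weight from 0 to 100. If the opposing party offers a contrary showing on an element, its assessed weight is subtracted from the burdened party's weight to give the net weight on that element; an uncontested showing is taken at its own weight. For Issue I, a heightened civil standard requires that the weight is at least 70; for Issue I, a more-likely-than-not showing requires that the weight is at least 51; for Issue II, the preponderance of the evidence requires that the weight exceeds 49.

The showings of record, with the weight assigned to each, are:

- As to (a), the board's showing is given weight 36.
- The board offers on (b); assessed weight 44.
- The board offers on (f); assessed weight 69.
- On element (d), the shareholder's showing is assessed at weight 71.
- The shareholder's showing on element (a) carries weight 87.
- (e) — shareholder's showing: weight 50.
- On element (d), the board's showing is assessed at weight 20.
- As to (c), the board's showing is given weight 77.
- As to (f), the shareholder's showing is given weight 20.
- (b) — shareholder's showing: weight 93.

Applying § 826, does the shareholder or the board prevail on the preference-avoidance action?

shareholder

— Issue I —
Stage I.1 (shareholder, a more-likely-than-not showing, weight is at least 51): (a) net 87−36=51 ≥ 51 — meets; (b) net 93−44=49 < 51 — fails.
  The shareholder does not carry Stage I.1.
The analysis ends at Stage I.1; the board prevails on this issue.
— Issue II —
Stage II.1 — burden on shareholder; standard: the preponderance of the evidence (weight exceeds 49).
    (d): 71 − 20 = 51 > 49 [met]
    (e): 50 > 49 [met]
  Stage II.1 is satisfied; the onus moves to the board.
Stage II.2 — burden on board; standard: the preponderance of the evidence (weight exceeds 49).
    (f): 69 − 20 = 49 ≤ 49 [not met]
  Stage II.2 not carried; the board fails its burden.
The shareholder prevails on this issue.
Per-issue: Issue I → board; Issue II → shareholder. The shareholder must prevail on at least one issue; overall, the shareholder prevails.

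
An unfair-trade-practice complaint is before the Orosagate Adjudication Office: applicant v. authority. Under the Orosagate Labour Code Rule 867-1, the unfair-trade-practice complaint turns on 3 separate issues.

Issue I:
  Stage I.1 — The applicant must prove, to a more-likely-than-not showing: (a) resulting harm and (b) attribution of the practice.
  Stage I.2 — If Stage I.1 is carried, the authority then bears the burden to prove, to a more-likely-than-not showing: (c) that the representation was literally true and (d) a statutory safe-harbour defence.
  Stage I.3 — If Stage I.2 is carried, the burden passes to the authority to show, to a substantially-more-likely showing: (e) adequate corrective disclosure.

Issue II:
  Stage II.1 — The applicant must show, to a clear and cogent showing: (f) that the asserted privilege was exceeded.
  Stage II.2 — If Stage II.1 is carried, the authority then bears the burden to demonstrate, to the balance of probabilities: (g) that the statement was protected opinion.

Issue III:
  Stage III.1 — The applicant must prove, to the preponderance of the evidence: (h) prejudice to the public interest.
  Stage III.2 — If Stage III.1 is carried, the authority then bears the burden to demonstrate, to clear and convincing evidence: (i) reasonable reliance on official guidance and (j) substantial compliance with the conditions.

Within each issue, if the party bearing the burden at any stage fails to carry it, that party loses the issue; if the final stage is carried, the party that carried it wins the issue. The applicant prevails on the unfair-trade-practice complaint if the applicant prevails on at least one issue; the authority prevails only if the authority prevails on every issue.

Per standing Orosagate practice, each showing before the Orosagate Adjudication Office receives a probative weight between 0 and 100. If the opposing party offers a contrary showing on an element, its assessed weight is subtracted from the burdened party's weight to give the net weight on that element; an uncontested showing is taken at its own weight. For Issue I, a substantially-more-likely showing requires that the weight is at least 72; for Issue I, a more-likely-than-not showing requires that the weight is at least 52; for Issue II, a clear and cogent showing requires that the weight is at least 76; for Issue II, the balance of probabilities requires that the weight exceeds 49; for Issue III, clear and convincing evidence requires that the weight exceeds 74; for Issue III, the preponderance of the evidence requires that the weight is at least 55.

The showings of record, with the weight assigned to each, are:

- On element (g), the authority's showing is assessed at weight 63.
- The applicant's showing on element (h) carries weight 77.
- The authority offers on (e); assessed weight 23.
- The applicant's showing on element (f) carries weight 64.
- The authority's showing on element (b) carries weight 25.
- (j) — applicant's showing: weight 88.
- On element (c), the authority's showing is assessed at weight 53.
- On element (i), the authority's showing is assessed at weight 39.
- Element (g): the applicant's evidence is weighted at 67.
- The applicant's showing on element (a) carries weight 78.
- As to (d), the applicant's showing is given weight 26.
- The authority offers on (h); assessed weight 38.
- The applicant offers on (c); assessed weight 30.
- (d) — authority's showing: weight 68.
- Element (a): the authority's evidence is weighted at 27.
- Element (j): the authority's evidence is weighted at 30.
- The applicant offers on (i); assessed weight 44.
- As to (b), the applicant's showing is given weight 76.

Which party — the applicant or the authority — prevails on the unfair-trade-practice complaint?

authority

— Issue I —
At Stage I.1 the applicant must meet a more-likely-than-not showing (weight is at least 52): on (a) the weight is 78 less the opposing 27 gives net 51, < 52, so (a) does not meet the standard; on (b) the weight is 76 less the opposing 25 gives net 51, < 52, so (b) does not meet the standard.
  Stage I.1 not carried; the applicant fails its burden.
The analysis ends at Stage I.1; the authority prevails on this issue.
— Issue II —
At Stage II.1 the applicant must meet a clear and cogent showing (weight is at least 76): on (f) the weight is 64, which does not reach 76, so (f) does not meet the standard.
  The applicant does not carry Stage II.1.
So the authority prevails on this issue.
— Issue III —
Stage III.1 — burden on applicant; standard: the preponderance of the evidence (weight is at least 55).
    (h): 77 − 38 = 39 < 55 [not met]
  Not every element is met, so the applicant fails to carry Stage III.1.
The analysis ends at Stage III.1; the authority prevails on this issue.
Per-issue: Issue I → authority; Issue II → authority; Issue III → authority. The applicant must prevail on at least one issue; overall, the authority prevails.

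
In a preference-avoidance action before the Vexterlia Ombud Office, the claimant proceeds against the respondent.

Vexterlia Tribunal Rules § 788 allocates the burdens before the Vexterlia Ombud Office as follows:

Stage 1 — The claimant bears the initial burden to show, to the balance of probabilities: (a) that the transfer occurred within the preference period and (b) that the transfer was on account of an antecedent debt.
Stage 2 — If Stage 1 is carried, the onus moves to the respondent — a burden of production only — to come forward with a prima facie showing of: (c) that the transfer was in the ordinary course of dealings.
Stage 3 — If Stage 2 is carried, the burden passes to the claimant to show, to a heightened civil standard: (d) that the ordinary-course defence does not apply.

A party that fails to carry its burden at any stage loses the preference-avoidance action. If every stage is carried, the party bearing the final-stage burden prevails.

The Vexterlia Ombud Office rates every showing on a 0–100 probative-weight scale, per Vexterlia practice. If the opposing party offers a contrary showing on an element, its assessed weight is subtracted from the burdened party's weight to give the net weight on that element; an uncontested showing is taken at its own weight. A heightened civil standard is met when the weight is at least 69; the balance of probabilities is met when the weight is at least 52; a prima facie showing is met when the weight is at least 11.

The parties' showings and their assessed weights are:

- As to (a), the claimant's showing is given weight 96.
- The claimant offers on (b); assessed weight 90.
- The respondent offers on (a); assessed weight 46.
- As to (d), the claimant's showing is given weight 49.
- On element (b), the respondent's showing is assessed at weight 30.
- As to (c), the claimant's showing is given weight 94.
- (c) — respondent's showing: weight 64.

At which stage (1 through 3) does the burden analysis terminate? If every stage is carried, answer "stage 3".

Stage 1 — burden on claimant; standard: the balance of probabilities (weight is at least 52).
    (a): 96 − 46 = 50 < 52 [not met]
    (b): 90 − 30 = 60 ≥ 52 [met]
  Not every element is met, so the claimant fails to carry Stage 1.
The respondent prevails.

stage 1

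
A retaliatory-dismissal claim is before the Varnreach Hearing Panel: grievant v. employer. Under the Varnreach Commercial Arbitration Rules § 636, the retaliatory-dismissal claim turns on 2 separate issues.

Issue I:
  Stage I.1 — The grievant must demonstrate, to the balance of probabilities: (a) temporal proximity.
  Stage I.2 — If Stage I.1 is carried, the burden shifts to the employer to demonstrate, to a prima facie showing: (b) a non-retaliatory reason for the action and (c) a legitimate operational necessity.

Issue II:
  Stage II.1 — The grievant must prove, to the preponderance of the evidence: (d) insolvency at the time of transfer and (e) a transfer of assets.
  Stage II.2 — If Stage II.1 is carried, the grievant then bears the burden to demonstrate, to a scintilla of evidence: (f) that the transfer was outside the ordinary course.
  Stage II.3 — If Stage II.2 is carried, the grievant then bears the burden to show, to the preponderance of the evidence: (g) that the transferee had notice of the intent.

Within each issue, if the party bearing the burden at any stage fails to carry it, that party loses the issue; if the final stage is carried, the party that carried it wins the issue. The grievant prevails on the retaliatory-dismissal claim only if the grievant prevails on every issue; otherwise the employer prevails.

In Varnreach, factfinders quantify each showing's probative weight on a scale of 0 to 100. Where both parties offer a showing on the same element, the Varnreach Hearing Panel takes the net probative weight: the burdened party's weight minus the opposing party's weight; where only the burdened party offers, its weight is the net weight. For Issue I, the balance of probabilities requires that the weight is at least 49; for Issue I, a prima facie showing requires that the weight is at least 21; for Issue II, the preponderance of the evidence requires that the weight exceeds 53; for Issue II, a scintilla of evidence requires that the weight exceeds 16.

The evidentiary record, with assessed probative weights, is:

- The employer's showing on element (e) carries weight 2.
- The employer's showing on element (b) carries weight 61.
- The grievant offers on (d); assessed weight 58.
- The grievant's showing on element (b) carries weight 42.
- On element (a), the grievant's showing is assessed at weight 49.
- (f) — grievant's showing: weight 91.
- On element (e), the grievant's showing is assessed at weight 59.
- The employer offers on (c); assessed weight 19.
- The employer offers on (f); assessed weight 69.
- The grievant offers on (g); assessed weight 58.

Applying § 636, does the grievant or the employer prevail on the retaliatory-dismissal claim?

grievant

— Issue I —
Stage I.1 (grievant, the balance of probabilities, weight is at least 49): (a) 49 ≥ 49 — meets.
  Stage I.1 carried; the burden shifts to the employer.
Stage I.2 (employer, a prima facie showing, weight is at least 21): (b) net 61−42=19 < 21 — fails; (c) 19 < 21 — fails.
  The employer does not carry Stage I.2.
The analysis ends at Stage I.2; the grievant prevails on this issue.
— Issue II —
Stage II.1 (grievant, the preponderance of the evidence, weight exceeds 53): (d) 58 > 53 — meets; (e) net 59−2=57 > 53 — meets.
  Stage II.1 carried; the burden remains with the grievant.
Stage II.2 (grievant, a scintilla of evidence, weight exceeds 16): (f) net 91−69=22 > 16 — meets.
  Stage II.2 carried; the burden remains with the grievant.
Stage II.3 (grievant, the preponderance of the evidence, weight exceeds 53): (g) 58 > 53 — meets.
  Stage II.3 carried; the final stage is satisfied.
Every stage carried; the grievant prevails on this issue.
Per-issue: Issue I → grievant; Issue II → grievant. The grievant must prevail on every issue; overall, the grievant prevails.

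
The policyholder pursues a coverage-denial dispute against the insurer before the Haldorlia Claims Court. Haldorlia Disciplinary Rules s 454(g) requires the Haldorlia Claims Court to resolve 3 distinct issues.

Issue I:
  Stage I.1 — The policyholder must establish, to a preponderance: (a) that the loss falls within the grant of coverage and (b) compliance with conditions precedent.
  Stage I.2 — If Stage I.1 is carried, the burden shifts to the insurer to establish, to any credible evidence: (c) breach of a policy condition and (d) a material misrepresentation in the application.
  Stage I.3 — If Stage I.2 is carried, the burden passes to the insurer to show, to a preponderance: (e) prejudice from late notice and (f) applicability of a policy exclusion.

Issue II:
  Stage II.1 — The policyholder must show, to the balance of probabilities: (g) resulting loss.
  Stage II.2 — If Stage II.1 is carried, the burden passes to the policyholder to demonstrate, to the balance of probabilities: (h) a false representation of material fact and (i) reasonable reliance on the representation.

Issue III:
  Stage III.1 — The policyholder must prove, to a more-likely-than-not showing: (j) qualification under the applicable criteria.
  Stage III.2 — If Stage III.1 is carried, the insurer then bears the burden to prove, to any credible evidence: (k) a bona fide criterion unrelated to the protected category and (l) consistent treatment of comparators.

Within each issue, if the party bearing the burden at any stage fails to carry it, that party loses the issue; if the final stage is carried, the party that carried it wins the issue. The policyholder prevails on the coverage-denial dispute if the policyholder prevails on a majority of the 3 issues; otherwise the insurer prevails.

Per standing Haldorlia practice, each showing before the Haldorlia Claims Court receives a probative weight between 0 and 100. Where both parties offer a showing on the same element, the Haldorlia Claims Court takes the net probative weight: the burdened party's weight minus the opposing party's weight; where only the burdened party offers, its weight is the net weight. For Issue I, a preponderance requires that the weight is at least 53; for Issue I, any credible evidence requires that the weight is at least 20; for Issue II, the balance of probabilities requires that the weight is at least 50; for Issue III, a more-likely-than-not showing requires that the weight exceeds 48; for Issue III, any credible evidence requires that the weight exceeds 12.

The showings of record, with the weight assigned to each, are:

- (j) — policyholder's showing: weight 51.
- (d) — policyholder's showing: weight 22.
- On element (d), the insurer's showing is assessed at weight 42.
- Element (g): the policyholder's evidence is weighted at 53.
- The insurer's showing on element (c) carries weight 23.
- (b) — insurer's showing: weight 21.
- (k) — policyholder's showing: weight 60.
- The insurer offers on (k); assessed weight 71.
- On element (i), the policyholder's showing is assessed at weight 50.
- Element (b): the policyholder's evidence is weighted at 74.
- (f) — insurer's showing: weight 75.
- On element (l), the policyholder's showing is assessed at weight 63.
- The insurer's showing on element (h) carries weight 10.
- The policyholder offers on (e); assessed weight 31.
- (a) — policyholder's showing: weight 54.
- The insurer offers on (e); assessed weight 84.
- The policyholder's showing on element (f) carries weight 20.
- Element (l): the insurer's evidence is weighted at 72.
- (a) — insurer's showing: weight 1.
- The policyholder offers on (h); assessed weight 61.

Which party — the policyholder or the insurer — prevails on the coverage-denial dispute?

policyholder

— Issue I —
Stage I.1 — burden on policyholder; standard: a preponderance (weight is at least 53).
    (a): 54 − 1 = 53 ≥ 53 [met]
    (b): 74 − 21 = 53 ≥ 53 [met]
  Stage I.1 is satisfied; the onus moves to the insurer.
Stage I.2 — burden on insurer; standard: any credible evidence (weight is at least 20).
    (c): 23 ≥ 20 [met]
    (d): 42 − 22 = 20 ≥ 20 [met]
  Stage I.2 carried; the burden remains with the insurer.
Stage I.3 — burden on insurer; standard: a preponderance (weight is at least 53).
    (e): 84 − 31 = 53 ≥ 53 [met]
    (f): 75 − 20 = 55 ≥ 53 [met]
  The insurer carries the last stage.
Every stage carried; the insurer prevails on this issue.
— Issue II —
At Stage II.1 the policyholder must meet the balance of probabilities (weight is at least 50): on (g) the weight is 53, ≥ 50, so (g) meets the standard.
  Stage II.1 carried; the burden remains with the policyholder.
At Stage II.2 the policyholder must meet the balance of probabilities (weight is at least 50): on (h) the weight is 61 less the opposing 10 gives net 51, ≥ 50, so (h) meets the standard; on (i) the weight is 50, which does reach 50, so (i) meets the standard.
  Stage II.2 carried; the final stage is satisfied.
With every stage satisfied, the policyholder prevails on this issue.
— Issue III —
Stage III.1 (policyholder, a more-likely-than-not showing, weight exceeds 48): (j) 51 > 48 — meets.
  All elements met. The burden passes to the insurer.
Stage III.2 (insurer, any credible evidence, weight exceeds 12): (k) net 71−60=11 ≤ 12 — fails; (l) net 72−63=9 ≤ 12 — fails.
  Stage III.2 not carried; the insurer fails its burden.
So the policyholder prevails on this issue.
Per-issue: Issue I → insurer; Issue II → policyholder; Issue III → policyholder. The policyholder must prevail on a majority of issues; overall, the policyholder prevails.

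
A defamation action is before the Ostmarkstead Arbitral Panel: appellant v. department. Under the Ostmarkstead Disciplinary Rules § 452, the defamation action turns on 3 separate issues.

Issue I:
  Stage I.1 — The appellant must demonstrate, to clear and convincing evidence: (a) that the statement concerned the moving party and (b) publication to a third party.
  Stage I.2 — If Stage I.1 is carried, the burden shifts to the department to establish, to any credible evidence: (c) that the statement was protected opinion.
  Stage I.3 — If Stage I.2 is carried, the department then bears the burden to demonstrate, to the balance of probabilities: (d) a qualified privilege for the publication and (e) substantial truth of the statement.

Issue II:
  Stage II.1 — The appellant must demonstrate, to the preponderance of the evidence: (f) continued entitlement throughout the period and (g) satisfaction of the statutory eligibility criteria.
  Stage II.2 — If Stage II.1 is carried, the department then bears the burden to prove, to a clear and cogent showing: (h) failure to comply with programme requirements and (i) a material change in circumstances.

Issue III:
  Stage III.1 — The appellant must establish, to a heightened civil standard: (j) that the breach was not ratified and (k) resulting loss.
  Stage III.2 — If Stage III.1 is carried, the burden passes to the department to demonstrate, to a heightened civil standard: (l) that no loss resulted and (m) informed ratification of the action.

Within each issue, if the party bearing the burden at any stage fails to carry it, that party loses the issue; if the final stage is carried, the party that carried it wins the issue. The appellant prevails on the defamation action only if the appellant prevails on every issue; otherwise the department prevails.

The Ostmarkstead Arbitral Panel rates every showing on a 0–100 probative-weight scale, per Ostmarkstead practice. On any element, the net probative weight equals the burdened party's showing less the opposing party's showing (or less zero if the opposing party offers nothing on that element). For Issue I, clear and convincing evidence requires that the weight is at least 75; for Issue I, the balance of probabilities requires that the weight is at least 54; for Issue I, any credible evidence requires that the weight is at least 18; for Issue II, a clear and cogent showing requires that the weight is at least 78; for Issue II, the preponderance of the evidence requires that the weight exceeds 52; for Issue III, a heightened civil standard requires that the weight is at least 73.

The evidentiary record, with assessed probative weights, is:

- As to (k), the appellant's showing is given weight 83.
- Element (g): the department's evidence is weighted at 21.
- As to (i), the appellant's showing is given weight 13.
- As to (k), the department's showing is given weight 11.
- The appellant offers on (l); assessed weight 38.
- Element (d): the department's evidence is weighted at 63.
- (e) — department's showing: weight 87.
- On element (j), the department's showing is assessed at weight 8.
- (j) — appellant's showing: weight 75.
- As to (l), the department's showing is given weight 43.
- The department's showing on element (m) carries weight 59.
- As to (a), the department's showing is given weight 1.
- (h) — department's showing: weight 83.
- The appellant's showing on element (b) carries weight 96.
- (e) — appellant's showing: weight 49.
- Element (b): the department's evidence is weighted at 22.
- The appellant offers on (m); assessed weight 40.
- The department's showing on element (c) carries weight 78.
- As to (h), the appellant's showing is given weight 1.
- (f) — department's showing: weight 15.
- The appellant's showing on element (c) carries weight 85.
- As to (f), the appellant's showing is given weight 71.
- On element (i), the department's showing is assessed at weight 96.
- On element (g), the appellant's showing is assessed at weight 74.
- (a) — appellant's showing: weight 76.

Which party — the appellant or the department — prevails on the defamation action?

— Issue I —
Stage I.1 — burden on appellant; standard: clear and convincing evidence (weight is at least 75).
    (a): 76 − 1 = 75 ≥ 75 [met]
    (b): 96 − 22 = 74 < 75 [not met]
  Not every element is met, so the appellant fails to carry Stage I.1.
The department prevails on this issue.
— Issue II —
Stage II.1 (appellant, the preponderance of the evidence, weight exceeds 52): (f) net 71−15=56 > 52 — meets; (g) net 74−21=53 > 52 — meets.
  The appellant carries Stage II.1; the department now bears the burden.
Stage II.2 (department, a clear and cogent showing, weight is at least 78): (h) net 83−1=82 ≥ 78 — meets; (i) net 96−13=83 ≥ 78 — meets.
  The department carries the last stage.
Every stage carried; the department prevails on this issue.
— Issue III —
Stage III.1 — burden on appellant; standard: a heightened civil standard (weight is at least 73).
    (j): 75 − 8 = 67 < 73 [not met]
    (k): 83 − 11 = 72 < 73 [not met]
  Stage III.1 not carried; the appellant fails its burden.
The department prevails on this issue.
Per-issue: Issue I → department; Issue II → department; Issue III → department. The appellant must prevail on every issue; overall, the department prevails.

department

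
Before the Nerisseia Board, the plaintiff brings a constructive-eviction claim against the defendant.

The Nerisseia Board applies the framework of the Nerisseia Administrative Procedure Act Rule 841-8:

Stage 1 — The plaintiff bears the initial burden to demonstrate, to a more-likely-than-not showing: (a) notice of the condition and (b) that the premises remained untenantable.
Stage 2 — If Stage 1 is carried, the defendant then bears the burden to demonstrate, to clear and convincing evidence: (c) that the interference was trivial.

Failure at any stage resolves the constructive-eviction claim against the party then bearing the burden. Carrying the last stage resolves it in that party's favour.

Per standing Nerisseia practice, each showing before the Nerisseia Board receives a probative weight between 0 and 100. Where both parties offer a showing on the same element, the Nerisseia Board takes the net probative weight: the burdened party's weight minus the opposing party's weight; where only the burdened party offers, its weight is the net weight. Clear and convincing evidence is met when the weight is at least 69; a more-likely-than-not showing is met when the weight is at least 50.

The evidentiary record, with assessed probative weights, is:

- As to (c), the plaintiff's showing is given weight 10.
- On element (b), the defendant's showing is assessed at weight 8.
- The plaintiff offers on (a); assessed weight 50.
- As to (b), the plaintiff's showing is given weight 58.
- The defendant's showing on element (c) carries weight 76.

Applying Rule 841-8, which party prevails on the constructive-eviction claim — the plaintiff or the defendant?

plaintiff

Stage 1 — burden on plaintiff; standard: a more-likely-than-not showing (weight is at least 50).
    (a): 50 ≥ 50 [met]
    (b): 58 − 8 = 50 ≥ 50 [met]
  The plaintiff carries Stage 1; the defendant now bears the burden.
Stage 2 — burden on defendant; standard: clear and convincing evidence (weight is at least 69).
    (c): 76 − 10 = 66 < 69 [not met]
  Not every element is met, so the defendant fails to carry Stage 2.
So the plaintiff prevails.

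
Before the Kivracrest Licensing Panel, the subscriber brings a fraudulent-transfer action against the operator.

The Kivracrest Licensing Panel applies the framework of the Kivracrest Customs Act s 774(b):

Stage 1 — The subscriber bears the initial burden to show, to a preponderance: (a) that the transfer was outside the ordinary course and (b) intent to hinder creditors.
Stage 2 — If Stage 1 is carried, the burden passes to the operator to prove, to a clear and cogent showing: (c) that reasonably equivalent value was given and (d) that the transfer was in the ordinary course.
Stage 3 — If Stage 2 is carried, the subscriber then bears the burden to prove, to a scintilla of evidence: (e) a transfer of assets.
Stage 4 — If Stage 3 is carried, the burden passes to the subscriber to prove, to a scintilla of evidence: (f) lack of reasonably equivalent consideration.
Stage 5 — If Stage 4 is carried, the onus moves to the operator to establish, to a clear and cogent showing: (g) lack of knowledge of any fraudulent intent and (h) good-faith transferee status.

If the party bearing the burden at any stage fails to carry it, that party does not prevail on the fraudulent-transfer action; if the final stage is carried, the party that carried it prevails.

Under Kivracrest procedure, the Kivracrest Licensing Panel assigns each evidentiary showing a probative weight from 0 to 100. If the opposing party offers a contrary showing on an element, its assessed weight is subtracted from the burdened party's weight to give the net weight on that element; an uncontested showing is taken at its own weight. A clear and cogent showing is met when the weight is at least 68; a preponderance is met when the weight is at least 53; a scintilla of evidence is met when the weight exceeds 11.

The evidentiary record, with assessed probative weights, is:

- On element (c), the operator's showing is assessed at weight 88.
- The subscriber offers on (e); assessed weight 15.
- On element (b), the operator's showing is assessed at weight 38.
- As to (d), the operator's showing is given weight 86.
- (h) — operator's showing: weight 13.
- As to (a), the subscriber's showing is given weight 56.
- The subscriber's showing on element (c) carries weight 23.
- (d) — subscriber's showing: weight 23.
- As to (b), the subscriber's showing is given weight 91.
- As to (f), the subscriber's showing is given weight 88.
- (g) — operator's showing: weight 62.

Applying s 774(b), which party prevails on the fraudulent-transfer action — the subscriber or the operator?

subscriber

Stage 1 (subscriber, a preponderance, weight is at least 53): (a) 56 ≥ 53 — meets; (b) net 91−38=53 ≥ 53 — meets.
  All elements met. The burden passes to the operator.
Stage 2 (operator, a clear and cogent showing, weight is at least 68): (c) net 88−23=65 < 68 — fails; (d) net 86−23=63 < 68 — fails.
  Stage 2 not carried; the operator fails its burden.
So the subscriber prevails.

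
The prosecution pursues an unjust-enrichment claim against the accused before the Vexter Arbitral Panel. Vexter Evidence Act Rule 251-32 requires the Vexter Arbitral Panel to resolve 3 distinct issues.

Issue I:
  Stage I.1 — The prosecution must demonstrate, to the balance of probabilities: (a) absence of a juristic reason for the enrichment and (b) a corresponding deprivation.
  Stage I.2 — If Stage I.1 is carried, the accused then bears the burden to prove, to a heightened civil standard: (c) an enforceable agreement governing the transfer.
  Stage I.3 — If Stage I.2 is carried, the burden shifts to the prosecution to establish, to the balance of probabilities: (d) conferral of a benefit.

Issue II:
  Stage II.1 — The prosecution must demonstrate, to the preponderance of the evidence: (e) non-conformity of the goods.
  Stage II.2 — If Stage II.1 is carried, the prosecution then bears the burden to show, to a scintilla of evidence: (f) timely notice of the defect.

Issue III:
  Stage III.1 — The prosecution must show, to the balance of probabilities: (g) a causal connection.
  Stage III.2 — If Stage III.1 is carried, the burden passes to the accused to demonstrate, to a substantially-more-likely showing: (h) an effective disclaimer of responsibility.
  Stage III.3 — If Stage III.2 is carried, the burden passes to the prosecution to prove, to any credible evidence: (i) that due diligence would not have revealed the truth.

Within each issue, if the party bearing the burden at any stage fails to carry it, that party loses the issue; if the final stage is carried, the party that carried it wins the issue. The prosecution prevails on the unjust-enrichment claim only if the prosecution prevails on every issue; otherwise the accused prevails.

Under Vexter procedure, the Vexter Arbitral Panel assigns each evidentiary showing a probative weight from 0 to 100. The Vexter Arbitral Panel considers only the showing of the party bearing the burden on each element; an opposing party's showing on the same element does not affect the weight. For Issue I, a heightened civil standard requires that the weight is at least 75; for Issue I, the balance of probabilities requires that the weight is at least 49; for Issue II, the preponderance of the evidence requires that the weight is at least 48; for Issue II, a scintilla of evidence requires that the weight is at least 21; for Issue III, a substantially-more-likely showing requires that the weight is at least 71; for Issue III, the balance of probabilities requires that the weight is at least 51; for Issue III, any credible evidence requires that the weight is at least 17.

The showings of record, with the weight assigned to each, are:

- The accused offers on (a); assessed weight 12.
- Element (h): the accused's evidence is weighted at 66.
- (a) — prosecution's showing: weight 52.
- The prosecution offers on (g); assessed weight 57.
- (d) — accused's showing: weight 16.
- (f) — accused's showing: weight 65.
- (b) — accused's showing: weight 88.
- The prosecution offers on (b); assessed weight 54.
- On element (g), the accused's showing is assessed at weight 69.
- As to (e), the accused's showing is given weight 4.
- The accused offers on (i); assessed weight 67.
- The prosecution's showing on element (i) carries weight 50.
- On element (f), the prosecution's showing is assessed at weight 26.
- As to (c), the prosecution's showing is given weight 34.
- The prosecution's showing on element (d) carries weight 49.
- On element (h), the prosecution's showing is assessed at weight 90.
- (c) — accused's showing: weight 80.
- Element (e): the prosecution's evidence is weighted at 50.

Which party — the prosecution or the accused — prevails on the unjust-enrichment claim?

— Issue I —
At Stage I.1 the prosecution must meet the balance of probabilities (weight is at least 49): on (a) the weight is 52 (the accused's 12 is given no effect), which does reach 49, so (a) meets the standard; on (b) the weight is 54 (the accused's 88 is given no effect), which does reach 49, so (b) meets the standard.
  Stage I.1 is satisfied; the onus moves to the accused.
At Stage I.2 the accused must meet a heightened civil standard (weight is at least 75): on (c) the weight is 80 (the prosecution's 34 is given no effect), which does reach 75, so (c) meets the standard.
  The accused carries Stage I.2; the prosecution now bears the burden.
At Stage I.3 the prosecution must meet the balance of probabilities (weight is at least 49): on (d) the weight is 49 (the accused's 16 is given no effect), which does reach 49, so (d) meets the standard.
  The prosecution carries the last stage.
All stages carried — the prosecution prevails on this issue.
— Issue II —
Stage II.1 (prosecution, the preponderance of the evidence, weight is at least 48): (e) 50 (accused's 4 disregarded) ≥ 48 — meets.
  Stage II.1 is satisfied; the prosecution continues to bear the burden.
Stage II.2 (prosecution, a scintilla of evidence, weight is at least 21): (f) 26 (accused's 65 disregarded) ≥ 21 — meets.
  All elements met at the final stage.
Every stage carried; the prosecution prevails on this issue.
— Issue III —
At Stage III.1 the prosecution must meet the balance of probabilities (weight is at least 51): on (g) the weight is 57 (the accused's 69 is given no effect), ≥ 51, so (g) meets the standard.
  The prosecution carries Stage III.1; the accused now bears the burden.
At Stage III.2 the accused must meet a substantially-more-likely showing (weight is at least 71): on (h) the weight is 66 (the prosecution's 90 is given no effect), which does not reach 71, so (h) does not meet the standard.
  Stage III.2 not carried; the accused fails its burden.
The analysis ends at Stage III.2; the prosecution prevails on this issue.
Per-issue: Issue I → prosecution; Issue II → prosecution; Issue III → prosecution. The prosecution must prevail on every issue; overall, the prosecution prevails.

prosecution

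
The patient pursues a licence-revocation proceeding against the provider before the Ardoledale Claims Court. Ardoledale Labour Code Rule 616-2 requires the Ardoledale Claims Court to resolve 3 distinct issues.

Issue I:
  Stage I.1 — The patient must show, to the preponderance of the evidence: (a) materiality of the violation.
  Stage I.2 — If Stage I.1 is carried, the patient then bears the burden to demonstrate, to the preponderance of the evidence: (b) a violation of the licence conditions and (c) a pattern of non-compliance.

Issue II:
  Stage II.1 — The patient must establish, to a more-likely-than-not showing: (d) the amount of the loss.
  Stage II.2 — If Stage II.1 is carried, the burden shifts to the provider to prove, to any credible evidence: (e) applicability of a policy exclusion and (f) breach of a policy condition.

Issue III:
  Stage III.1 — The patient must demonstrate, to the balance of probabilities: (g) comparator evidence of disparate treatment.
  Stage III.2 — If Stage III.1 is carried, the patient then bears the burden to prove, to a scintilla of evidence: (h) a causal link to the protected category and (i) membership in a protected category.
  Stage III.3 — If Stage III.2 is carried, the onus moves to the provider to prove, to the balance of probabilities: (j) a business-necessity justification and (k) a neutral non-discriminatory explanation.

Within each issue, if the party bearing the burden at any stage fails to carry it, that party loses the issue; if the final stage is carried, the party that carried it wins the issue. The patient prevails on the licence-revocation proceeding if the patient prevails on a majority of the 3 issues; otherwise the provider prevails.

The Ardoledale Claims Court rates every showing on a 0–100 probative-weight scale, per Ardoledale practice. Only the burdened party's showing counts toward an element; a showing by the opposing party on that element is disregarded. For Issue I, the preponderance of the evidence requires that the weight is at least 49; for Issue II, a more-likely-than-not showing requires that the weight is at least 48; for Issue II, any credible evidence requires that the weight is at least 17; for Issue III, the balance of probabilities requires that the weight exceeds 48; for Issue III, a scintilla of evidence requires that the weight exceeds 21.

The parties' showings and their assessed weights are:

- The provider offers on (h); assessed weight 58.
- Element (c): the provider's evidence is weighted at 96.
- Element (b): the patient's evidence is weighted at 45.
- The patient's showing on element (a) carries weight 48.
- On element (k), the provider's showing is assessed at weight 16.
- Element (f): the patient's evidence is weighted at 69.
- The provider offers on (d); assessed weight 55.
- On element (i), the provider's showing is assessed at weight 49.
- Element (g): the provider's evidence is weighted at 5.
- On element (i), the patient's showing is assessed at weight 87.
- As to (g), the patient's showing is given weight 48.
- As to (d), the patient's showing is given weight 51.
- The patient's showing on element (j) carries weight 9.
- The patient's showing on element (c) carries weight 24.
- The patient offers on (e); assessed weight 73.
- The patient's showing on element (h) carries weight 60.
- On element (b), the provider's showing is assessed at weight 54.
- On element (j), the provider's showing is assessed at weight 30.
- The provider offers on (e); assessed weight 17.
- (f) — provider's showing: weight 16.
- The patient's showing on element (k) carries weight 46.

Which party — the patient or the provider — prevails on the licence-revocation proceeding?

provider

— Issue I —
Stage I.1 — burden on patient; standard: the preponderance of the evidence (weight is at least 49).
    (a): 48 < 49 [not met]
  The patient does not carry Stage I.1.
So the provider prevails on this issue.
— Issue II —
Stage II.1 — burden on patient; standard: a more-likely-than-not showing (weight is at least 48).
    (d): 51 (provider's 55 disregarded) ≥ 48 [met]
  All elements met. The burden passes to the provider.
Stage II.2 — burden on provider; standard: any credible evidence (weight is at least 17).
    (e): 17 (patient's 73 disregarded) ≥ 17 [met]
    (f): 16 (patient's 69 disregarded) < 17 [not met]
  Not every element is met, so the provider fails to carry Stage II.2.
The analysis ends at Stage II.2; the patient prevails on this issue.
— Issue III —
Stage III.1 (patient, the balance of probabilities, weight exceeds 48): (g) 48 (provider's 5 disregarded) ≤ 48 — fails.
  Not every element is met, so the patient fails to carry Stage III.1.
The analysis ends at Stage III.1; the provider prevails on this issue.
Per-issue: Issue I → provider; Issue II → patient; Issue III → provider. The patient must prevail on a majority of issues; overall, the provider prevails.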